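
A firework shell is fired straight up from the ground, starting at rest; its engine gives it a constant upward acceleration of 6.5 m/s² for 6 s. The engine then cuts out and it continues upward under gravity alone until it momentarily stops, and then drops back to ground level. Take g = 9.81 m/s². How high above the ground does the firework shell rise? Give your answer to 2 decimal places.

Phase 1 (powered ascent): v₀ = 0 m/s, a = 6.5 m/s².
v = v₀ + at = 0 + (6.5)(6) = 39.0 m/s
Δx = v₀t + ½at² = 0·6 + 0.5·6.5·6² = 117 m

Phase 2 (coasting upward): v₀ = 39.0 m/s, a = -9.81 m/s².
v = v₀ + at → t = (0 − 39.0) / -9.81 = 3.98 s
v² = v₀² + 2aΔx → Δx = (0² − 39.0²)/(2·-9.81) = 77.5 m
Maximum height = 117 + 77.5 = 195 m

194.52 m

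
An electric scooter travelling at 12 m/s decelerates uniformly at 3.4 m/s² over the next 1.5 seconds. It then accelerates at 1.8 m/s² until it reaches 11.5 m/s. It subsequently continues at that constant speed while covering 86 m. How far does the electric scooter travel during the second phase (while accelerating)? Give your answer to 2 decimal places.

Phase 1 (decelerating): v₀ = 12.0 m/s, a = -3.4 m/s².
v = v₀ + at = 12.0 + (-3.4)(1.5) = 6.90 m/s
Δx = v₀t + ½at² = 12.0·1.5 + 0.5·-3.4·1.5² = 14.2 m

Phase 2 (accelerating): v₀ = 6.90 m/s, a = 1.8 m/s².
v = v₀ + at → t = (11.5 − 6.90) / 1.8 = 2.56 s
v² = v₀² + 2aΔx → Δx = (11.5² − 6.90²)/(2·1.8) = 23.5 m
Distance in phase 2 = 23.5 m

23.51 m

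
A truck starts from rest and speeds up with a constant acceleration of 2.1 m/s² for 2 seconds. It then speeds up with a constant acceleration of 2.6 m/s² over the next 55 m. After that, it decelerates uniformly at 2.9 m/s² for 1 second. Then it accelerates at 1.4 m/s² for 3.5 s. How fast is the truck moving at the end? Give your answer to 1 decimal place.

Phase 1 (accelerating): v₀ = 0 m/s, a = 2.1 m/s².
v = v₀ + at = 0 + (2.1)(2) = 4.20 m/s
Δx = v₀t + ½at² = 0·2 + 0.5·2.1·2² = 4.20 m

Phase 2 (accelerating): v₀ = 4.20 m/s, a = 2.6 m/s².
v² = v₀² + 2aΔx = 4.20² + 2·2.6·55 = 304 → v = 17.4 m/s
t = (v − v₀)/a = (17.4 − 4.20)/2.6 = 5.09 s

Phase 3 (decelerating): v₀ = 17.4 m/s, a = -2.9 m/s².
v = v₀ + at = 17.4 + (-2.9)(1) = 14.5 m/s
Δx = v₀t + ½at² = 17.4·1 + 0.5·-2.9·1² = 16.0 m

Phase 4 (accelerating): v₀ = 14.5 m/s, a = 1.4 m/s².
v = v₀ + at = 14.5 + (1.4)(3.5) = 19.4 m/s
Δx = v₀t + ½at² = 14.5·3.5 + 0.5·1.4·3.5² = 59.4 m
Final speed = 19.4 m/s

19.4 m/s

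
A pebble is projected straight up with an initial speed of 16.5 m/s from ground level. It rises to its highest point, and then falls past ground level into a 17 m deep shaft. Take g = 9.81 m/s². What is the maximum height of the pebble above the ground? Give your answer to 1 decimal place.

Phase 1 (rising): v₀ = 16.5 m/s, a = -9.81 m/s².
v = v₀ + at → t = (0 − 16.5) / -9.81 = 1.68 s
v² = v₀² + 2aΔx → Δx = (0² − 16.5²)/(2·-9.81) = 13.9 m
Maximum height = 13.9 m

13.9 m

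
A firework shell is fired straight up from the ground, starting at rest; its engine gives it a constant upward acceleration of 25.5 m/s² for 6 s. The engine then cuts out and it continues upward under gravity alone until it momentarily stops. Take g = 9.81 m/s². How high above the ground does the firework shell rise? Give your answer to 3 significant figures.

1650 m

Phase 1 (powered ascent): v₀ = 0 m/s, a = 25.5 m/s².
v = v₀ + at = 0 + (25.5)(6) = 153 m/s
Δx = v₀t + ½at² = 0·6 + 0.5·25.5·6² = 459 m

Phase 2 (coasting upward): v₀ = 153 m/s, a = -9.81 m/s².
v = v₀ + at → t = (0 − 153) / -9.81 = 15.6 s
v² = v₀² + 2aΔx → Δx = (0² − 153²)/(2·-9.81) = 1190 m
Maximum height = 459 + 1190 = 1650 m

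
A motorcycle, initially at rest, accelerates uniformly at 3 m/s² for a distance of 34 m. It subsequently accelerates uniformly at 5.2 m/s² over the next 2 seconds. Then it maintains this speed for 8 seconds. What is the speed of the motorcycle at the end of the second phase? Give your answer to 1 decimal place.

Phase 1 (accelerating): v₀ = 0 m/s, a = 3 m/s².
v² = v₀² + 2aΔx = 0² + 2·3·34 = 204 → v = 14.3 m/s
t = (v − v₀)/a = (14.3 − 0)/3 = 4.76 s

Phase 2 (accelerating): v₀ = 14.3 m/s, a = 5.2 m/s².
v = v₀ + at = 14.3 + (5.2)(2) = 24.7 m/s
Δx = v₀t + ½at² = 14.3·2 + 0.5·5.2·2² = 39.0 m
Speed at end of phase 2 = 24.7 m/s

24.7 m/s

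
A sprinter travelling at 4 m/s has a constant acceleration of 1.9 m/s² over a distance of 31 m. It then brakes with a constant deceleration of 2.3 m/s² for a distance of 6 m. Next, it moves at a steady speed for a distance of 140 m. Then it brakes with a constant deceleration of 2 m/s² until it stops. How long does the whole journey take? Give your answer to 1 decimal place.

23.3 s

Phase 1 (accelerating): v₀ = 4.00 m/s, a = 1.9 m/s².
v² = v₀² + 2aΔx = 4.00² + 2·1.9·31 = 134 → v = 11.6 m/s
t = (v − v₀)/a = (11.6 − 4.00)/1.9 = 3.98 s

Phase 2 (decelerating): v₀ = 11.6 m/s, a = -2.3 m/s².
v² = v₀² + 2aΔx = 11.6² + 2·-2.3·6 = 106 → v = 10.3 m/s
t = (v − v₀)/a = (10.3 − 11.6)/-2.3 = 0.549 s

Phase 3 (constant speed): v₀ = 10.3 m/s, a = 0 m/s².
Constant speed: t = d/v = 140/10.3 = 13.6 s

Phase 4 (decelerating): v₀ = 10.3 m/s, a = -2 m/s².
v = v₀ + at → t = (0 − 10.3) / -2 = 5.15 s
v² = v₀² + 2aΔx → Δx = (0² − 10.3²)/(2·-2) = 26.6 m
Total time = 3.98 + 0.549 + 13.6 + 5.15 = 23.3 s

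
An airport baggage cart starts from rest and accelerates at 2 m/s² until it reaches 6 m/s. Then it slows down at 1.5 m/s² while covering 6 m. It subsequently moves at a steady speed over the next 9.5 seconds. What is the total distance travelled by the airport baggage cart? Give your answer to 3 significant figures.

55.3 m

Phase 1 (accelerating): v₀ = 0 m/s, a = 2 m/s².
v = v₀ + at → t = (6 − 0) / 2 = 3.00 s
v² = v₀² + 2aΔx → Δx = (6² − 0²)/(2·2) = 9.00 m

Phase 2 (decelerating): v₀ = 6.00 m/s, a = -1.5 m/s².
v² = v₀² + 2aΔx = 6.00² + 2·-1.5·6 = 18.0 → v = 4.24 m/s
t = (v − v₀)/a = (4.24 − 6.00)/-1.5 = 1.17 s

Phase 3 (constant speed): v₀ = 4.24 m/s, a = 0 m/s².
v = v₀ + at = 4.24 + (0)(9.5) = 4.24 m/s
Δx = v₀t + ½at² = 4.24·9.5 + 0.5·0·9.5² = 40.3 m
Total distance = 9.00 + 6.00 + 40.3 = 55.3 m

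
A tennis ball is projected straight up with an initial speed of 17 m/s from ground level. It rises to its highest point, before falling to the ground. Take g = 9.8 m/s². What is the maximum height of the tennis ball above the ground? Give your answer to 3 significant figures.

14.7 m

Phase 1 (rising): v₀ = 17.0 m/s, a = -9.8 m/s².
v = v₀ + at → t = (0 − 17.0) / -9.8 = 1.73 s
v² = v₀² + 2aΔx → Δx = (0² − 17.0²)/(2·-9.8) = 14.7 m
Maximum height = 14.7 m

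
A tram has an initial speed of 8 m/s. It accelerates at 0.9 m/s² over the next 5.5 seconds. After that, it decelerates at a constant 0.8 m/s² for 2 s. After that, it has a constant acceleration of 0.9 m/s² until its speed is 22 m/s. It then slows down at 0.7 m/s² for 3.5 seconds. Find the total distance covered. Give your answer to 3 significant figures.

Phase 1 (accelerating): v₀ = 8.00 m/s, a = 0.9 m/s².
v = v₀ + at = 8.00 + (0.9)(5.5) = 12.9 m/s
Δx = v₀t + ½at² = 8.00·5.5 + 0.5·0.9·5.5² = 57.6 m

Phase 2 (decelerating): v₀ = 12.9 m/s, a = -0.8 m/s².
v = v₀ + at = 12.9 + (-0.8)(2) = 11.3 m/s
Δx = v₀t + ½at² = 12.9·2 + 0.5·-0.8·2² = 24.3 m

Phase 3 (accelerating): v₀ = 11.3 m/s, a = 0.9 m/s².
v = v₀ + at → t = (22 − 11.3) / 0.9 = 11.8 s
v² = v₀² + 2aΔx → Δx = (22² − 11.3²)/(2·0.9) = 197 m

Phase 4 (decelerating): v₀ = 22.0 m/s, a = -0.7 m/s².
v = v₀ + at = 22.0 + (-0.7)(3.5) = 19.6 m/s
Δx = v₀t + ½at² = 22.0·3.5 + 0.5·-0.7·3.5² = 72.7 m
Total distance = 57.6 + 24.3 + 197 + 72.7 = 352 m

352 m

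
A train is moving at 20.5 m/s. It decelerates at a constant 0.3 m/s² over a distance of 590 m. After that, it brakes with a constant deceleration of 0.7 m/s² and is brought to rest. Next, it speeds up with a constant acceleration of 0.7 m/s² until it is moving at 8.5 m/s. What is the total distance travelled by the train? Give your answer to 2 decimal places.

688.93 m

Phase 1 (decelerating): v₀ = 20.5 m/s, a = -0.3 m/s².
v² = v₀² + 2aΔx = 20.5² + 2·-0.3·590 = 66.2 → v = 8.14 m/s
t = (v − v₀)/a = (8.14 − 20.5)/-0.3 = 41.2 s

Phase 2 (decelerating): v₀ = 8.14 m/s, a = -0.7 m/s².
v = v₀ + at → t = (0 − 8.14) / -0.7 = 11.6 s
v² = v₀² + 2aΔx → Δx = (0² − 8.14²)/(2·-0.7) = 47.3 m

Phase 3 (accelerating): v₀ = 0 m/s, a = 0.7 m/s².
v = v₀ + at → t = (8.5 − 0) / 0.7 = 12.1 s
v² = v₀² + 2aΔx → Δx = (8.5² − 0²)/(2·0.7) = 51.6 m
Total distance = 590 + 47.3 + 51.6 = 689 m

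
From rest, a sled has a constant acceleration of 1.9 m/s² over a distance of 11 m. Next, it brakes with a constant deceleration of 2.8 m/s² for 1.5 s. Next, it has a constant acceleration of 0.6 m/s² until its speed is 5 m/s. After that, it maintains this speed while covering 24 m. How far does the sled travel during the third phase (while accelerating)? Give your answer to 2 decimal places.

Phase 1 (accelerating): v₀ = 0 m/s, a = 1.9 m/s².
v² = v₀² + 2aΔx = 0² + 2·1.9·11 = 41.8 → v = 6.47 m/s
t = (v − v₀)/a = (6.47 − 0)/1.9 = 3.40 s

Phase 2 (decelerating): v₀ = 6.47 m/s, a = -2.8 m/s².
v = v₀ + at = 6.47 + (-2.8)(1.5) = 2.27 m/s
Δx = v₀t + ½at² = 6.47·1.5 + 0.5·-2.8·1.5² = 6.55 m

Phase 3 (accelerating): v₀ = 2.27 m/s, a = 0.6 m/s².
v = v₀ + at → t = (5 − 2.27) / 0.6 = 4.56 s
v² = v₀² + 2aΔx → Δx = (5² − 2.27²)/(2·0.6) = 16.6 m
Distance in phase 3 = 16.6 m

16.56 m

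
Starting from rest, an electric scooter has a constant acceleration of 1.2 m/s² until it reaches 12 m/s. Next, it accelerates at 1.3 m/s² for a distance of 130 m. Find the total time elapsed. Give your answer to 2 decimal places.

17.66 s

Phase 1 (accelerating): v₀ = 0 m/s, a = 1.2 m/s².
v = v₀ + at → t = (12 − 0) / 1.2 = 10.0 s
v² = v₀² + 2aΔx → Δx = (12² − 0²)/(2·1.2) = 60.0 m

Phase 2 (accelerating): v₀ = 12.0 m/s, a = 1.3 m/s².
v² = v₀² + 2aΔx = 12.0² + 2·1.3·130 = 482 → v = 22.0 m/s
t = (v − v₀)/a = (22.0 − 12.0)/1.3 = 7.66 s
Total time = 10.0 + 7.66 = 17.7 s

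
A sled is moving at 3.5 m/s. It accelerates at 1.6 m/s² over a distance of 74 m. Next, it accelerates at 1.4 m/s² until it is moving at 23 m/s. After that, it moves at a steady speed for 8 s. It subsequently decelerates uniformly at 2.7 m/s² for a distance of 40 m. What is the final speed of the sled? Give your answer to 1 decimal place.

17.7 m/s

Phase 1 (accelerating): v₀ = 3.50 m/s, a = 1.6 m/s².
v² = v₀² + 2aΔx = 3.50² + 2·1.6·74 = 249 → v = 15.8 m/s
t = (v − v₀)/a = (15.8 − 3.50)/1.6 = 7.68 s

Phase 2 (accelerating): v₀ = 15.8 m/s, a = 1.4 m/s².
v = v₀ + at → t = (23 − 15.8) / 1.4 = 5.16 s
v² = v₀² + 2aΔx → Δx = (23² − 15.8²)/(2·1.4) = 100 m

Phase 3 (constant speed): v₀ = 23.0 m/s, a = 0 m/s².
v = v₀ + at = 23.0 + (0)(8) = 23.0 m/s
Δx = v₀t + ½at² = 23.0·8 + 0.5·0·8² = 184 m

Phase 4 (decelerating): v₀ = 23.0 m/s, a = -2.7 m/s².
v² = v₀² + 2aΔx = 23.0² + 2·-2.7·40 = 313 → v = 17.7 m/s
t = (v − v₀)/a = (17.7 − 23.0)/-2.7 = 1.97 s
Final speed = 17.7 m/s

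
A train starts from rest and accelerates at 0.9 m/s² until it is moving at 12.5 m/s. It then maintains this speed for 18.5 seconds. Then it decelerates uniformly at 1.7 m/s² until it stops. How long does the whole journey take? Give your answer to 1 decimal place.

Phase 1 (accelerating): v₀ = 0 m/s, a = 0.9 m/s².
v = v₀ + at → t = (12.5 − 0) / 0.9 = 13.9 s
v² = v₀² + 2aΔx → Δx = (12.5² − 0²)/(2·0.9) = 86.8 m

Phase 2 (constant speed): v₀ = 12.5 m/s, a = 0 m/s².
v = v₀ + at = 12.5 + (0)(18.5) = 12.5 m/s
Δx = v₀t + ½at² = 12.5·18.5 + 0.5·0·18.5² = 231 m

Phase 3 (decelerating): v₀ = 12.5 m/s, a = -1.7 m/s².
v = v₀ + at → t = (0 − 12.5) / -1.7 = 7.35 s
v² = v₀² + 2aΔx → Δx = (0² − 12.5²)/(2·-1.7) = 46.0 m
Total time = 13.9 + 18.5 + 7.35 = 39.7 s

39.7 s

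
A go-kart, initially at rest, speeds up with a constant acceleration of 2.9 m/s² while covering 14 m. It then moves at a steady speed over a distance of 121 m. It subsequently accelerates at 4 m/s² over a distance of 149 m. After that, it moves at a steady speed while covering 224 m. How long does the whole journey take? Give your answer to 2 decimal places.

Phase 1 (accelerating): v₀ = 0 m/s, a = 2.9 m/s².
v² = v₀² + 2aΔx = 0² + 2·2.9·14 = 81.2 → v = 9.01 m/s
t = (v − v₀)/a = (9.01 − 0)/2.9 = 3.11 s

Phase 2 (constant speed): v₀ = 9.01 m/s, a = 0 m/s².
Constant speed: t = d/v = 121/9.01 = 13.4 s

Phase 3 (accelerating): v₀ = 9.01 m/s, a = 4 m/s².
v² = v₀² + 2aΔx = 9.01² + 2·4·149 = 1270 → v = 35.7 m/s
t = (v − v₀)/a = (35.7 − 9.01)/4 = 6.67 s

Phase 4 (constant speed): v₀ = 35.7 m/s, a = 0 m/s².
Constant speed: t = d/v = 224/35.7 = 6.28 s
Total time = 3.11 + 13.4 + 6.67 + 6.28 = 29.5 s

29.48 s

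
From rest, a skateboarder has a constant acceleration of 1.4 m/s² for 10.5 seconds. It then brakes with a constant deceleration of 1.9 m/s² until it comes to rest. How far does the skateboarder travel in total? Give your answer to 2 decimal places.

Phase 1 (accelerating): v₀ = 0 m/s, a = 1.4 m/s².
v = v₀ + at = 0 + (1.4)(10.5) = 14.7 m/s
Δx = v₀t + ½at² = 0·10.5 + 0.5·1.4·10.5² = 77.2 m

Phase 2 (decelerating): v₀ = 14.7 m/s, a = -1.9 m/s².
v = v₀ + at → t = (0 − 14.7) / -1.9 = 7.74 s
v² = v₀² + 2aΔx → Δx = (0² − 14.7²)/(2·-1.9) = 56.9 m
Total distance = 77.2 + 56.9 = 134 m

134.04 m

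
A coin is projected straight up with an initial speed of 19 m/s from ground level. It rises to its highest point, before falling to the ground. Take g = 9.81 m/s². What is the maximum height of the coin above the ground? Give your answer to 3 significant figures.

Phase 1 (rising): v₀ = 19.0 m/s, a = -9.81 m/s².
v = v₀ + at → t = (0 − 19.0) / -9.81 = 1.94 s
v² = v₀² + 2aΔx → Δx = (0² − 19.0²)/(2·-9.81) = 18.4 m
Maximum height = 18.4 m

18.4 m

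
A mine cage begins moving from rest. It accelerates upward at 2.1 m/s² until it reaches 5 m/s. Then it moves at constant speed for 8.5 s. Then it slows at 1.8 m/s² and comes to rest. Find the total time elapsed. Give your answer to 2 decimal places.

13.66 s

Phase 1 (accelerating): v₀ = 0 m/s, a = 2.1 m/s².
v = v₀ + at → t = (5 − 0) / 2.1 = 2.38 s
v² = v₀² + 2aΔx → Δx = (5² − 0²)/(2·2.1) = 5.95 m

Phase 2 (constant speed): v₀ = 5.00 m/s, a = 0 m/s².
v = v₀ + at = 5.00 + (0)(8.5) = 5.00 m/s
Δx = v₀t + ½at² = 5.00·8.5 + 0.5·0·8.5² = 42.5 m

Phase 3 (decelerating): v₀ = 5.00 m/s, a = -1.8 m/s².
v = v₀ + at → t = (0 − 5.00) / -1.8 = 2.78 s
v² = v₀² + 2aΔx → Δx = (0² − 5.00²)/(2·-1.8) = 6.94 m
Total time = 2.38 + 8.50 + 2.78 = 13.7 s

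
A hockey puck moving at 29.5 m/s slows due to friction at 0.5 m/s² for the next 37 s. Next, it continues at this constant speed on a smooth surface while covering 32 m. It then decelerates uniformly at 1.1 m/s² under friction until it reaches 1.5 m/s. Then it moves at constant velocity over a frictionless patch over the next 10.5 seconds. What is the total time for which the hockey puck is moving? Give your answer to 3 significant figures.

59.0 s

Phase 1 (decelerating): v₀ = 29.5 m/s, a = -0.5 m/s².
v = v₀ + at = 29.5 + (-0.5)(37) = 11.0 m/s
Δx = v₀t + ½at² = 29.5·37 + 0.5·-0.5·37² = 749 m

Phase 2 (constant speed): v₀ = 11.0 m/s, a = 0 m/s².
Constant speed: t = d/v = 32/11.0 = 2.91 s

Phase 3 (decelerating): v₀ = 11.0 m/s, a = -1.1 m/s².
v = v₀ + at → t = (1.5 − 11.0) / -1.1 = 8.64 s
v² = v₀² + 2aΔx → Δx = (1.5² − 11.0²)/(2·-1.1) = 54.0 m

Phase 4 (constant speed): v₀ = 1.50 m/s, a = 0 m/s².
v = v₀ + at = 1.50 + (0)(10.5) = 1.50 m/s
Δx = v₀t + ½at² = 1.50·10.5 + 0.5·0·10.5² = 15.8 m
Total time = 37.0 + 2.91 + 8.64 + 10.5 = 59.0 s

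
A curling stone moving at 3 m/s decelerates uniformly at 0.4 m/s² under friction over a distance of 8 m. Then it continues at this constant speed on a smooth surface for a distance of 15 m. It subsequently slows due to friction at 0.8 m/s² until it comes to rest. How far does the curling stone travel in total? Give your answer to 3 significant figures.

Phase 1 (decelerating): v₀ = 3.00 m/s, a = -0.4 m/s².
v² = v₀² + 2aΔx = 3.00² + 2·-0.4·8 = 2.60 → v = 1.61 m/s
t = (v − v₀)/a = (1.61 − 3.00)/-0.4 = 3.47 s

Phase 2 (constant speed): v₀ = 1.61 m/s, a = 0 m/s².
Constant speed: t = d/v = 15/1.61 = 9.30 s

Phase 3 (decelerating): v₀ = 1.61 m/s, a = -0.8 m/s².
v = v₀ + at → t = (0 − 1.61) / -0.8 = 2.02 s
v² = v₀² + 2aΔx → Δx = (0² − 1.61²)/(2·-0.8) = 1.62 m
Total distance = 8.00 + 15.0 + 1.62 = 24.6 m

24.6 m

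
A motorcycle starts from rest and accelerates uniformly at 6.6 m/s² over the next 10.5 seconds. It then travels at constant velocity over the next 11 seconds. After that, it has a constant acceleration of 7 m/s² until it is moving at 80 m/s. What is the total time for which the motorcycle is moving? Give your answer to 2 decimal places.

23.03 s

Phase 1 (accelerating): v₀ = 0 m/s, a = 6.6 m/s².
v = v₀ + at = 0 + (6.6)(10.5) = 69.3 m/s
Δx = v₀t + ½at² = 0·10.5 + 0.5·6.6·10.5² = 364 m

Phase 2 (constant speed): v₀ = 69.3 m/s, a = 0 m/s².
v = v₀ + at = 69.3 + (0)(11) = 69.3 m/s
Δx = v₀t + ½at² = 69.3·11 + 0.5·0·11² = 762 m

Phase 3 (accelerating): v₀ = 69.3 m/s, a = 7 m/s².
v = v₀ + at → t = (80 − 69.3) / 7 = 1.53 s
v² = v₀² + 2aΔx → Δx = (80² − 69.3²)/(2·7) = 114 m
Total time = 10.5 + 11.0 + 1.53 = 23.0 s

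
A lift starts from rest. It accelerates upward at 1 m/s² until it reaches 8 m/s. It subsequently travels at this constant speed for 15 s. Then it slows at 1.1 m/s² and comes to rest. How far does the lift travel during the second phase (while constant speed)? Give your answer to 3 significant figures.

Phase 1 (accelerating): v₀ = 0 m/s, a = 1 m/s².
v = v₀ + at → t = (8 − 0) / 1 = 8.00 s
v² = v₀² + 2aΔx → Δx = (8² − 0²)/(2·1) = 32.0 m

Phase 2 (constant speed): v₀ = 8.00 m/s, a = 0 m/s².
v = v₀ + at = 8.00 + (0)(15) = 8.00 m/s
Δx = v₀t + ½at² = 8.00·15 + 0.5·0·15² = 120 m
Distance in phase 2 = 120 m

120 m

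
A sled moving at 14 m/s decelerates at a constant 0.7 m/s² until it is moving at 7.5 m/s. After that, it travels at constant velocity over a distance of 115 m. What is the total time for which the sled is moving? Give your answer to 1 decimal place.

24.6 s

Phase 1 (decelerating): v₀ = 14.0 m/s, a = -0.7 m/s².
v = v₀ + at → t = (7.5 − 14.0) / -0.7 = 9.29 s
v² = v₀² + 2aΔx → Δx = (7.5² − 14.0²)/(2·-0.7) = 99.8 m

Phase 2 (constant speed): v₀ = 7.50 m/s, a = 0 m/s².
Constant speed: t = d/v = 115/7.50 = 15.3 s
Total time = 9.29 + 15.3 = 24.6 s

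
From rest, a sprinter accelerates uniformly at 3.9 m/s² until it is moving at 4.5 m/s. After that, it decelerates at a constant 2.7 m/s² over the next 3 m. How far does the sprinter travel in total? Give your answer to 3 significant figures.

Phase 1 (accelerating): v₀ = 0 m/s, a = 3.9 m/s².
v = v₀ + at → t = (4.5 − 0) / 3.9 = 1.15 s
v² = v₀² + 2aΔx → Δx = (4.5² − 0²)/(2·3.9) = 2.60 m

Phase 2 (decelerating): v₀ = 4.50 m/s, a = -2.7 m/s².
v² = v₀² + 2aΔx = 4.50² + 2·-2.7·3 = 4.05 → v = 2.01 m/s
t = (v − v₀)/a = (2.01 − 4.50)/-2.7 = 0.921 s
Total distance = 2.60 + 3.00 = 5.60 m

5.60 m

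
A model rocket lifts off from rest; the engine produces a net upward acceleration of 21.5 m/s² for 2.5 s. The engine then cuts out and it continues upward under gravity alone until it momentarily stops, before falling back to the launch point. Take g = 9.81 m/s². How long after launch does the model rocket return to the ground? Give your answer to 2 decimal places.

14.59 s

Phase 1 (powered ascent): v₀ = 0 m/s, a = 21.5 m/s².
v = v₀ + at = 0 + (21.5)(2.5) = 53.8 m/s
Δx = v₀t + ½at² = 0·2.5 + 0.5·21.5·2.5² = 67.2 m

Phase 2 (coasting upward): v₀ = 53.8 m/s, a = -9.81 m/s².
v = v₀ + at → t = (0 − 53.8) / -9.81 = 5.48 s
v² = v₀² + 2aΔx → Δx = (0² − 53.8²)/(2·-9.81) = 147 m

Phase 3 (free fall): v₀ = 0 m/s, a = -9.81 m/s².
Falls 214 m from rest: t = √(2·214/9.81) = 6.61 s; v = g·t = 64.9 m/s.
Total time = 2.50 + 5.48 + 6.61 = 14.6 s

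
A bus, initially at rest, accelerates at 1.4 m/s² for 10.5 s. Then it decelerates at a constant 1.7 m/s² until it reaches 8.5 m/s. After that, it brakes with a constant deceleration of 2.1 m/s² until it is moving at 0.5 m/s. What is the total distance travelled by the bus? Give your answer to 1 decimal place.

Phase 1 (accelerating): v₀ = 0 m/s, a = 1.4 m/s².
v = v₀ + at = 0 + (1.4)(10.5) = 14.7 m/s
Δx = v₀t + ½at² = 0·10.5 + 0.5·1.4·10.5² = 77.2 m

Phase 2 (decelerating): v₀ = 14.7 m/s, a = -1.7 m/s².
v = v₀ + at → t = (8.5 − 14.7) / -1.7 = 3.65 s
v² = v₀² + 2aΔx → Δx = (8.5² − 14.7²)/(2·-1.7) = 42.3 m

Phase 3 (decelerating): v₀ = 8.50 m/s, a = -2.1 m/s².
v = v₀ + at → t = (0.5 − 8.50) / -2.1 = 3.81 s
v² = v₀² + 2aΔx → Δx = (0.5² − 8.50²)/(2·-2.1) = 17.1 m
Total distance = 77.2 + 42.3 + 17.1 = 137 m

136.6 m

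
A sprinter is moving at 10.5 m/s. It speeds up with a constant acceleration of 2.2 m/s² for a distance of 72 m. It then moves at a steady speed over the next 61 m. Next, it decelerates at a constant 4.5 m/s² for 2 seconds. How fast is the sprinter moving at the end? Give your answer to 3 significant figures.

11.7 m/s

Phase 1 (accelerating): v₀ = 10.5 m/s, a = 2.2 m/s².
v² = v₀² + 2aΔx = 10.5² + 2·2.2·72 = 427 → v = 20.7 m/s
t = (v − v₀)/a = (20.7 − 10.5)/2.2 = 4.62 s

Phase 2 (constant speed): v₀ = 20.7 m/s, a = 0 m/s².
Constant speed: t = d/v = 61/20.7 = 2.95 s

Phase 3 (decelerating): v₀ = 20.7 m/s, a = -4.5 m/s².
v = v₀ + at = 20.7 + (-4.5)(2) = 11.7 m/s
Δx = v₀t + ½at² = 20.7·2 + 0.5·-4.5·2² = 32.3 m
Final speed = 11.7 m/s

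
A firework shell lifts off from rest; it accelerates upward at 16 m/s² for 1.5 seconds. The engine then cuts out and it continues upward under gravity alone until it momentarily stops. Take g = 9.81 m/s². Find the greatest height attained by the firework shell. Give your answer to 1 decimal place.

Phase 1 (powered ascent): v₀ = 0 m/s, a = 16 m/s².
v = v₀ + at = 0 + (16)(1.5) = 24.0 m/s
Δx = v₀t + ½at² = 0·1.5 + 0.5·16·1.5² = 18.0 m

Phase 2 (coasting upward): v₀ = 24.0 m/s, a = -9.81 m/s².
v = v₀ + at → t = (0 − 24.0) / -9.81 = 2.45 s
v² = v₀² + 2aΔx → Δx = (0² − 24.0²)/(2·-9.81) = 29.4 m
Maximum height = 18.0 + 29.4 = 47.4 m

47.4 m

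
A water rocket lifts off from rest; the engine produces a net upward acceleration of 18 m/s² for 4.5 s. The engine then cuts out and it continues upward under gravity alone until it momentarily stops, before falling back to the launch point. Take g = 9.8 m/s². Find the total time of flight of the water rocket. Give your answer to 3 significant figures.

23.0 s

Phase 1 (powered ascent): v₀ = 0 m/s, a = 18 m/s².
v = v₀ + at = 0 + (18)(4.5) = 81.0 m/s
Δx = v₀t + ½at² = 0·4.5 + 0.5·18·4.5² = 182 m

Phase 2 (coasting upward): v₀ = 81.0 m/s, a = -9.8 m/s².
v = v₀ + at → t = (0 − 81.0) / -9.8 = 8.27 s
v² = v₀² + 2aΔx → Δx = (0² − 81.0²)/(2·-9.8) = 335 m

Phase 3 (free fall): v₀ = 0 m/s, a = -9.8 m/s².
Falls 517 m from rest: t = √(2·517/9.8) = 10.3 s; v = g·t = 101 m/s.
Total time = 4.50 + 8.27 + 10.3 = 23.0 s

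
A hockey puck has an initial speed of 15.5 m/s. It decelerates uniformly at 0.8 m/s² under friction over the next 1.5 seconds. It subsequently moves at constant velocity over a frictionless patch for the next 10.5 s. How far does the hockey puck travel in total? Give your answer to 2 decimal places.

Phase 1 (decelerating): v₀ = 15.5 m/s, a = -0.8 m/s².
v = v₀ + at = 15.5 + (-0.8)(1.5) = 14.3 m/s
Δx = v₀t + ½at² = 15.5·1.5 + 0.5·-0.8·1.5² = 22.4 m

Phase 2 (constant speed): v₀ = 14.3 m/s, a = 0 m/s².
v = v₀ + at = 14.3 + (0)(10.5) = 14.3 m/s
Δx = v₀t + ½at² = 14.3·10.5 + 0.5·0·10.5² = 150 m
Total distance = 22.4 + 150 = 172 m

172.50 m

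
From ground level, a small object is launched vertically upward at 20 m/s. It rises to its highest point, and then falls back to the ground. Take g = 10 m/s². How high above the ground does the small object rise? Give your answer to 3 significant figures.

20.0 m

Phase 1 (rising): v₀ = 20.0 m/s, a = -10 m/s².
v = v₀ + at → t = (0 − 20.0) / -10 = 2.00 s
v² = v₀² + 2aΔx → Δx = (0² − 20.0²)/(2·-10) = 20.0 m
Maximum height = 20.0 m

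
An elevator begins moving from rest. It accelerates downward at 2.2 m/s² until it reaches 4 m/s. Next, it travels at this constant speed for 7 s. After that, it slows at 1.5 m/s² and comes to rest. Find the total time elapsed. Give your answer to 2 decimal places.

Phase 1 (accelerating): v₀ = 0 m/s, a = 2.2 m/s².
v = v₀ + at → t = (4 − 0) / 2.2 = 1.82 s
v² = v₀² + 2aΔx → Δx = (4² − 0²)/(2·2.2) = 3.64 m

Phase 2 (constant speed): v₀ = 4.00 m/s, a = 0 m/s².
v = v₀ + at = 4.00 + (0)(7) = 4.00 m/s
Δx = v₀t + ½at² = 4.00·7 + 0.5·0·7² = 28.0 m

Phase 3 (decelerating): v₀ = 4.00 m/s, a = -1.5 m/s².
v = v₀ + at → t = (0 − 4.00) / -1.5 = 2.67 s
v² = v₀² + 2aΔx → Δx = (0² − 4.00²)/(2·-1.5) = 5.33 m
Total time = 1.82 + 7.00 + 2.67 = 11.5 s

11.48 s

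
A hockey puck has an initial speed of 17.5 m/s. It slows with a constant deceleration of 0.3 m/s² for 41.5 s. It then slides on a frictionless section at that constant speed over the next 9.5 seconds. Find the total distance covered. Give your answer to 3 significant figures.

Phase 1 (decelerating): v₀ = 17.5 m/s, a = -0.3 m/s².
v = v₀ + at = 17.5 + (-0.3)(41.5) = 5.05 m/s
Δx = v₀t + ½at² = 17.5·41.5 + 0.5·-0.3·41.5² = 468 m

Phase 2 (constant speed): v₀ = 5.05 m/s, a = 0 m/s².
v = v₀ + at = 5.05 + (0)(9.5) = 5.05 m/s
Δx = v₀t + ½at² = 5.05·9.5 + 0.5·0·9.5² = 48.0 m
Total distance = 468 + 48.0 = 516 m

516 m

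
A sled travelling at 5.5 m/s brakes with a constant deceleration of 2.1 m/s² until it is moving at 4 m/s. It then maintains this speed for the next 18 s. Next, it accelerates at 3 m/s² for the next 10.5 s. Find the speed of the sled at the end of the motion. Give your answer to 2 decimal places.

Phase 1 (decelerating): v₀ = 5.50 m/s, a = -2.1 m/s².
v = v₀ + at → t = (4 − 5.50) / -2.1 = 0.714 s
v² = v₀² + 2aΔx → Δx = (4² − 5.50²)/(2·-2.1) = 3.39 m

Phase 2 (constant speed): v₀ = 4.00 m/s, a = 0 m/s².
v = v₀ + at = 4.00 + (0)(18) = 4.00 m/s
Δx = v₀t + ½at² = 4.00·18 + 0.5·0·18² = 72.0 m

Phase 3 (accelerating): v₀ = 4.00 m/s, a = 3 m/s².
v = v₀ + at = 4.00 + (3)(10.5) = 35.5 m/s
Δx = v₀t + ½at² = 4.00·10.5 + 0.5·3·10.5² = 207 m
Final speed = 35.5 m/s

35.50 m/s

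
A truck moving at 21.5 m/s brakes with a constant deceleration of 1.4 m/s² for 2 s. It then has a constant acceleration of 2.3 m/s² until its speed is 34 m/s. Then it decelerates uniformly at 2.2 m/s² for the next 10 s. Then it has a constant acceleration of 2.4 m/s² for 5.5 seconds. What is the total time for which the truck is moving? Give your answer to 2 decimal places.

Phase 1 (decelerating): v₀ = 21.5 m/s, a = -1.4 m/s².
v = v₀ + at = 21.5 + (-1.4)(2) = 18.7 m/s
Δx = v₀t + ½at² = 21.5·2 + 0.5·-1.4·2² = 40.2 m

Phase 2 (accelerating): v₀ = 18.7 m/s, a = 2.3 m/s².
v = v₀ + at → t = (34 − 18.7) / 2.3 = 6.65 s
v² = v₀² + 2aΔx → Δx = (34² − 18.7²)/(2·2.3) = 175 m

Phase 3 (decelerating): v₀ = 34.0 m/s, a = -2.2 m/s².
v = v₀ + at = 34.0 + (-2.2)(10) = 12.0 m/s
Δx = v₀t + ½at² = 34.0·10 + 0.5·-2.2·10² = 230 m

Phase 4 (accelerating): v₀ = 12.0 m/s, a = 2.4 m/s².
v = v₀ + at = 12.0 + (2.4)(5.5) = 25.2 m/s
Δx = v₀t + ½at² = 12.0·5.5 + 0.5·2.4·5.5² = 102 m
Total time = 2.00 + 6.65 + 10.0 + 5.50 = 24.2 s

24.15 s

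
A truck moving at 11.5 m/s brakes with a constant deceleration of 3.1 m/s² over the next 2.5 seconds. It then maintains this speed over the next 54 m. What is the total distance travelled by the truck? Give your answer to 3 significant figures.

Phase 1 (decelerating): v₀ = 11.5 m/s, a = -3.1 m/s².
v = v₀ + at = 11.5 + (-3.1)(2.5) = 3.75 m/s
Δx = v₀t + ½at² = 11.5·2.5 + 0.5·-3.1·2.5² = 19.1 m

Phase 2 (constant speed): v₀ = 3.75 m/s, a = 0 m/s².
Constant speed: t = d/v = 54/3.75 = 14.4 s
Total distance = 19.1 + 54.0 = 73.1 m

73.1 m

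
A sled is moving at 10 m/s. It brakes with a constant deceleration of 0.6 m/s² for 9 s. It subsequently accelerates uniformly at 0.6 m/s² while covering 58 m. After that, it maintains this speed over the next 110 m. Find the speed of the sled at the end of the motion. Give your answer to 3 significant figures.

Phase 1 (decelerating): v₀ = 10.0 m/s, a = -0.6 m/s².
v = v₀ + at = 10.0 + (-0.6)(9) = 4.60 m/s
Δx = v₀t + ½at² = 10.0·9 + 0.5·-0.6·9² = 65.7 m

Phase 2 (accelerating): v₀ = 4.60 m/s, a = 0.6 m/s².
v² = v₀² + 2aΔx = 4.60² + 2·0.6·58 = 90.8 → v = 9.53 m/s
t = (v − v₀)/a = (9.53 − 4.60)/0.6 = 8.21 s

Phase 3 (constant speed): v₀ = 9.53 m/s, a = 0 m/s².
Constant speed: t = d/v = 110/9.53 = 11.5 s
Final speed = 9.53 m/s

9.53 m/s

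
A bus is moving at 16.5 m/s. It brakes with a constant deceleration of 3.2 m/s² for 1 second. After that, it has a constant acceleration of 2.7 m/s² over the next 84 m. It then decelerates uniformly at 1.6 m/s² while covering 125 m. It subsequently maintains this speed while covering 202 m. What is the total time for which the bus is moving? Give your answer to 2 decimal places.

24.88 s

Phase 1 (decelerating): v₀ = 16.5 m/s, a = -3.2 m/s².
v = v₀ + at = 16.5 + (-3.2)(1) = 13.3 m/s
Δx = v₀t + ½at² = 16.5·1 + 0.5·-3.2·1² = 14.9 m

Phase 2 (accelerating): v₀ = 13.3 m/s, a = 2.7 m/s².
v² = v₀² + 2aΔx = 13.3² + 2·2.7·84 = 630 → v = 25.1 m/s
t = (v − v₀)/a = (25.1 − 13.3)/2.7 = 4.37 s

Phase 3 (decelerating): v₀ = 25.1 m/s, a = -1.6 m/s².
v² = v₀² + 2aΔx = 25.1² + 2·-1.6·125 = 230 → v = 15.2 m/s
t = (v − v₀)/a = (15.2 − 25.1)/-1.6 = 6.20 s

Phase 4 (constant speed): v₀ = 15.2 m/s, a = 0 m/s².
Constant speed: t = d/v = 202/15.2 = 13.3 s
Total time = 1.00 + 4.37 + 6.20 + 13.3 = 24.9 s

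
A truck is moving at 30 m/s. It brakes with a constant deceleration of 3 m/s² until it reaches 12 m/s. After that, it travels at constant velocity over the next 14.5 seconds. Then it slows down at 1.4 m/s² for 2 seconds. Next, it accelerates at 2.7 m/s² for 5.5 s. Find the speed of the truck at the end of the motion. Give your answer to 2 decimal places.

24.05 m/s

Phase 1 (decelerating): v₀ = 30.0 m/s, a = -3 m/s².
v = v₀ + at → t = (12 − 30.0) / -3 = 6.00 s
v² = v₀² + 2aΔx → Δx = (12² − 30.0²)/(2·-3) = 126 m

Phase 2 (constant speed): v₀ = 12.0 m/s, a = 0 m/s².
v = v₀ + at = 12.0 + (0)(14.5) = 12.0 m/s
Δx = v₀t + ½at² = 12.0·14.5 + 0.5·0·14.5² = 174 m

Phase 3 (decelerating): v₀ = 12.0 m/s, a = -1.4 m/s².
v = v₀ + at = 12.0 + (-1.4)(2) = 9.20 m/s
Δx = v₀t + ½at² = 12.0·2 + 0.5·-1.4·2² = 21.2 m

Phase 4 (accelerating): v₀ = 9.20 m/s, a = 2.7 m/s².
v = v₀ + at = 9.20 + (2.7)(5.5) = 24.1 m/s
Δx = v₀t + ½at² = 9.20·5.5 + 0.5·2.7·5.5² = 91.4 m
Final speed = 24.1 m/s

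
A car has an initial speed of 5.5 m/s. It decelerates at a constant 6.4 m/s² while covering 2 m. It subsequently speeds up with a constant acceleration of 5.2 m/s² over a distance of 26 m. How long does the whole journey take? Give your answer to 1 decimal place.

3.3 s

Phase 1 (decelerating): v₀ = 5.50 m/s, a = -6.4 m/s².
v² = v₀² + 2aΔx = 5.50² + 2·-6.4·2 = 4.65 → v = 2.16 m/s
t = (v − v₀)/a = (2.16 − 5.50)/-6.4 = 0.522 s

Phase 2 (accelerating): v₀ = 2.16 m/s, a = 5.2 m/s².
v² = v₀² + 2aΔx = 2.16² + 2·5.2·26 = 275 → v = 16.6 m/s
t = (v − v₀)/a = (16.6 − 2.16)/5.2 = 2.77 s
Total time = 0.522 + 2.77 = 3.30 s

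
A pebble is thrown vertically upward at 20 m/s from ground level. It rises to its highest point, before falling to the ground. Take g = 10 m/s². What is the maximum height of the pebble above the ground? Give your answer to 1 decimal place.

20.0 m

Phase 1 (rising): v₀ = 20.0 m/s, a = -10 m/s².
v = v₀ + at → t = (0 − 20.0) / -10 = 2.00 s
v² = v₀² + 2aΔx → Δx = (0² − 20.0²)/(2·-10) = 20.0 m
Maximum height = 20.0 m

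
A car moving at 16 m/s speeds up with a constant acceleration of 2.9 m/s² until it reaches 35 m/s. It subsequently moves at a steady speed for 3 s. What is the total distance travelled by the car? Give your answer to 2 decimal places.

Phase 1 (accelerating): v₀ = 16.0 m/s, a = 2.9 m/s².
v = v₀ + at → t = (35 − 16.0) / 2.9 = 6.55 s
v² = v₀² + 2aΔx → Δx = (35² − 16.0²)/(2·2.9) = 167 m

Phase 2 (constant speed): v₀ = 35.0 m/s, a = 0 m/s².
v = v₀ + at = 35.0 + (0)(3) = 35.0 m/s
Δx = v₀t + ½at² = 35.0·3 + 0.5·0·3² = 105 m
Total distance = 167 + 105 = 272 m

272.07 m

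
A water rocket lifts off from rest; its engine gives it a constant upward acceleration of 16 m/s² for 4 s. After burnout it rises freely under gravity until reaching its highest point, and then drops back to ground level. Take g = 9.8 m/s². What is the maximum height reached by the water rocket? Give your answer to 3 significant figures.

Phase 1 (powered ascent): v₀ = 0 m/s, a = 16 m/s².
v = v₀ + at = 0 + (16)(4) = 64.0 m/s
Δx = v₀t + ½at² = 0·4 + 0.5·16·4² = 128 m

Phase 2 (coasting upward): v₀ = 64.0 m/s, a = -9.8 m/s².
v = v₀ + at → t = (0 − 64.0) / -9.8 = 6.53 s
v² = v₀² + 2aΔx → Δx = (0² − 64.0²)/(2·-9.8) = 209 m
Maximum height = 128 + 209 = 337 m

337 m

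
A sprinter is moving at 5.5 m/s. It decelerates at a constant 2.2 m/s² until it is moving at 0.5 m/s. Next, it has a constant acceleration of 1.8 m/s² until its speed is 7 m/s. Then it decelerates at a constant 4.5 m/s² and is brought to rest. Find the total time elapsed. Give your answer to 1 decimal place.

Phase 1 (decelerating): v₀ = 5.50 m/s, a = -2.2 m/s².
v = v₀ + at → t = (0.5 − 5.50) / -2.2 = 2.27 s
v² = v₀² + 2aΔx → Δx = (0.5² − 5.50²)/(2·-2.2) = 6.82 m

Phase 2 (accelerating): v₀ = 0.500 m/s, a = 1.8 m/s².
v = v₀ + at → t = (7 − 0.500) / 1.8 = 3.61 s
v² = v₀² + 2aΔx → Δx = (7² − 0.500²)/(2·1.8) = 13.5 m

Phase 3 (decelerating): v₀ = 7.00 m/s, a = -4.5 m/s².
v = v₀ + at → t = (0 − 7.00) / -4.5 = 1.56 s
v² = v₀² + 2aΔx → Δx = (0² − 7.00²)/(2·-4.5) = 5.44 m
Total time = 2.27 + 3.61 + 1.56 = 7.44 s

7.4 s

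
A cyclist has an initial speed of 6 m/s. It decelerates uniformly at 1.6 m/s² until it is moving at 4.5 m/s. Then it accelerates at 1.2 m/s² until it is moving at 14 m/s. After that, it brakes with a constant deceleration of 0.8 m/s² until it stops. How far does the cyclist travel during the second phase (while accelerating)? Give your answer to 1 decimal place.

Phase 1 (decelerating): v₀ = 6.00 m/s, a = -1.6 m/s².
v = v₀ + at → t = (4.5 − 6.00) / -1.6 = 0.938 s
v² = v₀² + 2aΔx → Δx = (4.5² − 6.00²)/(2·-1.6) = 4.92 m

Phase 2 (accelerating): v₀ = 4.50 m/s, a = 1.2 m/s².
v = v₀ + at → t = (14 − 4.50) / 1.2 = 7.92 s
v² = v₀² + 2aΔx → Δx = (14² − 4.50²)/(2·1.2) = 73.2 m
Distance in phase 2 = 73.2 m

73.2 m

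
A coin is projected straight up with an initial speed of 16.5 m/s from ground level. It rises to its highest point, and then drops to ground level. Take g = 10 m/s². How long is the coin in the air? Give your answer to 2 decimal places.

3.30 s

Phase 1 (rising): v₀ = 16.5 m/s, a = -10 m/s².
v = v₀ + at → t = (0 − 16.5) / -10 = 1.65 s
v² = v₀² + 2aΔx → Δx = (0² − 16.5²)/(2·-10) = 13.6 m

Phase 2 (falling): v₀ = 0 m/s, a = -10 m/s².
Falls 13.6 m from rest: t = √(2·13.6/10) = 1.65 s; v = g·t = 16.5 m/s.
Total time = 1.65 + 1.65 = 3.30 s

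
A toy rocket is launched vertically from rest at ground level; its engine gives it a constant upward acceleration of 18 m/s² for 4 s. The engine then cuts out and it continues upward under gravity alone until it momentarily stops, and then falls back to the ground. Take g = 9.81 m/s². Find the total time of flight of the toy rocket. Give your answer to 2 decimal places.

20.46 s

Phase 1 (powered ascent): v₀ = 0 m/s, a = 18 m/s².
v = v₀ + at = 0 + (18)(4) = 72.0 m/s
Δx = v₀t + ½at² = 0·4 + 0.5·18·4² = 144 m

Phase 2 (coasting upward): v₀ = 72.0 m/s, a = -9.81 m/s².
v = v₀ + at → t = (0 − 72.0) / -9.81 = 7.34 s
v² = v₀² + 2aΔx → Δx = (0² − 72.0²)/(2·-9.81) = 264 m

Phase 3 (free fall): v₀ = 0 m/s, a = -9.81 m/s².
Falls 408 m from rest: t = √(2·408/9.81) = 9.12 s; v = g·t = 89.5 m/s.
Total time = 4.00 + 7.34 + 9.12 = 20.5 s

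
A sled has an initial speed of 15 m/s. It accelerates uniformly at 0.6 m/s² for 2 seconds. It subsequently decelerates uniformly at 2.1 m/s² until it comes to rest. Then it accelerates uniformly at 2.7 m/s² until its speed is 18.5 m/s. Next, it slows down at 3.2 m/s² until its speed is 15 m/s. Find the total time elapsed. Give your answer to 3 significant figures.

17.7 s

Phase 1 (accelerating): v₀ = 15.0 m/s, a = 0.6 m/s².
v = v₀ + at = 15.0 + (0.6)(2) = 16.2 m/s
Δx = v₀t + ½at² = 15.0·2 + 0.5·0.6·2² = 31.2 m

Phase 2 (decelerating): v₀ = 16.2 m/s, a = -2.1 m/s².
v = v₀ + at → t = (0 − 16.2) / -2.1 = 7.71 s
v² = v₀² + 2aΔx → Δx = (0² − 16.2²)/(2·-2.1) = 62.5 m

Phase 3 (accelerating): v₀ = 0 m/s, a = 2.7 m/s².
v = v₀ + at → t = (18.5 − 0) / 2.7 = 6.85 s
v² = v₀² + 2aΔx → Δx = (18.5² − 0²)/(2·2.7) = 63.4 m

Phase 4 (decelerating): v₀ = 18.5 m/s, a = -3.2 m/s².
v = v₀ + at → t = (15 − 18.5) / -3.2 = 1.09 s
v² = v₀² + 2aΔx → Δx = (15² − 18.5²)/(2·-3.2) = 18.3 m
Total time = 2.00 + 7.71 + 6.85 + 1.09 = 17.7 s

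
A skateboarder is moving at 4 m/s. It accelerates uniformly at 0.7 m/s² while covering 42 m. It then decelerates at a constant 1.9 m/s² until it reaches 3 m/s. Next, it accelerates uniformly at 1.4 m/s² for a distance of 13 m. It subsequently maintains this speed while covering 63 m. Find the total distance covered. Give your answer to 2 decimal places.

Phase 1 (accelerating): v₀ = 4.00 m/s, a = 0.7 m/s².
v² = v₀² + 2aΔx = 4.00² + 2·0.7·42 = 74.8 → v = 8.65 m/s
t = (v − v₀)/a = (8.65 − 4.00)/0.7 = 6.64 s

Phase 2 (decelerating): v₀ = 8.65 m/s, a = -1.9 m/s².
v = v₀ + at → t = (3 − 8.65) / -1.9 = 2.97 s
v² = v₀² + 2aΔx → Δx = (3² − 8.65²)/(2·-1.9) = 17.3 m

Phase 3 (accelerating): v₀ = 3.00 m/s, a = 1.4 m/s².
v² = v₀² + 2aΔx = 3.00² + 2·1.4·13 = 45.4 → v = 6.74 m/s
t = (v − v₀)/a = (6.74 − 3.00)/1.4 = 2.67 s

Phase 4 (constant speed): v₀ = 6.74 m/s, a = 0 m/s².
Constant speed: t = d/v = 63/6.74 = 9.35 s
Total distance = 42.0 + 17.3 + 13.0 + 63.0 = 135 m

135.32 m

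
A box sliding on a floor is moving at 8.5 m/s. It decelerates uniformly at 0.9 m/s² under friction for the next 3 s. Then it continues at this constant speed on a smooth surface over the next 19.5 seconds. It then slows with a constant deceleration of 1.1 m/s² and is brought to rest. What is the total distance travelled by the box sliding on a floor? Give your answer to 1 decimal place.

Phase 1 (decelerating): v₀ = 8.50 m/s, a = -0.9 m/s².
v = v₀ + at = 8.50 + (-0.9)(3) = 5.80 m/s
Δx = v₀t + ½at² = 8.50·3 + 0.5·-0.9·3² = 21.4 m

Phase 2 (constant speed): v₀ = 5.80 m/s, a = 0 m/s².
v = v₀ + at = 5.80 + (0)(19.5) = 5.80 m/s
Δx = v₀t + ½at² = 5.80·19.5 + 0.5·0·19.5² = 113 m

Phase 3 (decelerating): v₀ = 5.80 m/s, a = -1.1 m/s².
v = v₀ + at → t = (0 − 5.80) / -1.1 = 5.27 s
v² = v₀² + 2aΔx → Δx = (0² − 5.80²)/(2·-1.1) = 15.3 m
Total distance = 21.4 + 113 + 15.3 = 150 m

149.8 m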